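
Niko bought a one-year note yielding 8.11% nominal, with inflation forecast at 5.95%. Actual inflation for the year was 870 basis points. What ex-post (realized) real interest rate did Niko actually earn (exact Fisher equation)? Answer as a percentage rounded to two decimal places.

-0.54%

Ex-post: (1 + 0.0811)/(1 + 0.0870) − 1 = -0.5428%
So the realized real rate is -0.54%.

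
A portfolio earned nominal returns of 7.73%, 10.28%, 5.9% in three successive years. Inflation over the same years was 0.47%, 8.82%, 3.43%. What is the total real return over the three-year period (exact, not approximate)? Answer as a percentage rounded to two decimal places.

11.26%

Nominal growth factor = 1.0773 × 1.1028 × 1.0590 = 1.258141
Price-level growth factor = 1.0047 × 1.0882 × 1.0343 = 1.130815
Real growth factor = 1.258141 / 1.130815 = 1.112597
Total real return = 1.112597 − 1 → 11.26%.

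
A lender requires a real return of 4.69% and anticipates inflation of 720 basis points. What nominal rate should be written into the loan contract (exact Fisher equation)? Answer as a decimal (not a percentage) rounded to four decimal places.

0.1223

(1 + i) = (1 + r)(1 + π) = 1.04690 × 1.07200 = 1.1222768
i = 1.1222768 − 1, so the required nominal rate is 0.1223.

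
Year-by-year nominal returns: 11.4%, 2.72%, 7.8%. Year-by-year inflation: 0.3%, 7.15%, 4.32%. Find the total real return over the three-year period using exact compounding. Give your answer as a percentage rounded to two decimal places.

10.03%

Nominal growth factor = 1.1140 × 1.0272 × 1.0780 = 1.233556
Price-level growth factor = 1.0030 × 1.0715 × 1.0432 = 1.121142
Real growth factor = 1.233556 / 1.121142 = 1.100267
Total real return = 1.100267 − 1 → 10.03%.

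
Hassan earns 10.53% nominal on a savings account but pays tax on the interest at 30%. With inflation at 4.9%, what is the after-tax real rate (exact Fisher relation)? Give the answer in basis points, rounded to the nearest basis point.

After-tax nominal return = 10.53% × (1 − 0.3) = 7.3710%.
1 + r = 1.07371 / 1.04900 = 1.023556
After-tax real rate = 1.023556 − 1 → 236 basis points.

236 basis points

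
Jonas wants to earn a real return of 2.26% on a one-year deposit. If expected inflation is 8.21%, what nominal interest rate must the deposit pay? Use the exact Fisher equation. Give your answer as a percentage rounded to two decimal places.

10.66%

(1 + i) = (1 + r)(1 + π) = 1.02260 × 1.08210 = 1.10655546
i = 1.10655546 − 1, so the required nominal rate is 10.66%.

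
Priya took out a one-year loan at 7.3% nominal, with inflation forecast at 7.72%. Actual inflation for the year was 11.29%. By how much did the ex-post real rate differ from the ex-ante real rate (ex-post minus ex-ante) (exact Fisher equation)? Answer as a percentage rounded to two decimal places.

Ex-ante: (1 + 0.0730)/(1 + 0.0772) − 1 = -0.3899%
Ex-post: (1 + 0.0730)/(1 + 0.1129) − 1 = -3.5852%
Difference (ex-post − ex-ante) = -3.1953% → -3.20%.

-3.20%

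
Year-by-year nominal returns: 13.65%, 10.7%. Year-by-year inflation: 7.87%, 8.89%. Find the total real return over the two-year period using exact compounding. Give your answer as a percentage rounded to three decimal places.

Nominal growth factor = 1.1365 × 1.1070 = 1.258106
Price-level growth factor = 1.0787 × 1.0889 = 1.174596
Real growth factor = 1.258106 / 1.174596 = 1.071096
Total real return = 1.071096 − 1 → 7.110%.

7.110%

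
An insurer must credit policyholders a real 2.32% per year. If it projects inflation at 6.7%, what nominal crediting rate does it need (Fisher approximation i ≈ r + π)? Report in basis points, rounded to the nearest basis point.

i ≈ r + π = 2.32% + 6.7% = 902 basis points.

902 basis points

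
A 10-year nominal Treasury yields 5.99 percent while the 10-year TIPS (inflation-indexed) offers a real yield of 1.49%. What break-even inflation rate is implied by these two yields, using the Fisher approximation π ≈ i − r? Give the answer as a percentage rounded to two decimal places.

π ≈ i − r = 5.99% − 1.49% → 4.50%.

4.50%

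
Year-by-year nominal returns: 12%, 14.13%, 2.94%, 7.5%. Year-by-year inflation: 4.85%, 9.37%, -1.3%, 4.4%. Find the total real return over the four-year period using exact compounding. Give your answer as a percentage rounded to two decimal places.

19.71%

Compound the nominal returns: 1.1200 × 1.1413 × 1.0294 × 1.0750 = 1.414524.
Compound inflation: 1.0485 × 1.0937 × 0.9870 × 1.0440 = 1.181638.
Deflate: 1.414524 / 1.181638 = 1.197088.
Total real return = 1.197088 − 1 → 19.71%.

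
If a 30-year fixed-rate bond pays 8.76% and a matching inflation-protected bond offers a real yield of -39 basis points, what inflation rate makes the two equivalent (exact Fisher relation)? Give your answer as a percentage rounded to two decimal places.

(1 + π) = (1 + i)/(1 + r) = 1.08760 / 0.99610 = 1.091858
Break-even inflation = 1.091858 − 1 → 9.19%.

9.19%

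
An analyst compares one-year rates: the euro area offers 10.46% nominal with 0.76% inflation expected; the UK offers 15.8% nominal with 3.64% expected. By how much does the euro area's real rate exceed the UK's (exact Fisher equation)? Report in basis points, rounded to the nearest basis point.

-211 basis points

The euro area: (1 + 0.1046)/(1 + 0.0076) − 1 = 9.6268%
The UK: (1 + 0.1580)/(1 + 0.0364) − 1 = 11.7329%
Differential = 9.6268% − 11.7329% = -2.1061% → -211 basis points.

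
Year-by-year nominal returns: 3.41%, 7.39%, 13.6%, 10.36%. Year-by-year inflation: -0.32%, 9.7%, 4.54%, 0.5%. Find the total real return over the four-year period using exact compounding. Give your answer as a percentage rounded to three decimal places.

Nominal growth factor = 1.0341 × 1.0739 × 1.1360 × 1.1036 = 1.392247
Price-level growth factor = 0.9968 × 1.0970 × 1.0454 × 1.0050 = 1.148850
Real growth factor = 1.392247 / 1.148850 = 1.211862
Total real return = 1.211862 − 1 → 21.186%.

21.186%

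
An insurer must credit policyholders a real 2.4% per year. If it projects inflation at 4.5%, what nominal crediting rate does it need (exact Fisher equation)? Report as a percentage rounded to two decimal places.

7.01%

(1 + i) = (1 + r)(1 + π) = 1.02400 × 1.04500 = 1.07008
i = 1.07008 − 1, so the required nominal rate is 7.01%.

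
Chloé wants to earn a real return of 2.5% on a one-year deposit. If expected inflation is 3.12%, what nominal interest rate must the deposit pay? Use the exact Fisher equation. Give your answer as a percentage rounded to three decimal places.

5.698%

(1 + i) = (1 + r)(1 + π) = 1.02500 × 1.03120 = 1.05698
i = 1.05698 − 1, so the required nominal rate is 5.698%.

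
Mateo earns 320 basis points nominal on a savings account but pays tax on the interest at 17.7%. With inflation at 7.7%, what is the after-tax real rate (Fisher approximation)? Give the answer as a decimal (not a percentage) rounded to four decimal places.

-0.0507

After-tax nominal return = 3.2% × (1 − 0.177) = 2.6336%.
r ≈ 2.6336% − 7.7% → -0.0507.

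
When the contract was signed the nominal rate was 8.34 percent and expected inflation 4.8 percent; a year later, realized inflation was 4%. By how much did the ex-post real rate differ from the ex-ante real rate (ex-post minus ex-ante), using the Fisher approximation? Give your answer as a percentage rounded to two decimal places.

Ex-ante: 8.34% − 4.8% = 3.540%
Ex-post: 8.34% − 4% = 4.340%
Difference (ex-post − ex-ante) = 0.8000% → 0.80%.

0.80%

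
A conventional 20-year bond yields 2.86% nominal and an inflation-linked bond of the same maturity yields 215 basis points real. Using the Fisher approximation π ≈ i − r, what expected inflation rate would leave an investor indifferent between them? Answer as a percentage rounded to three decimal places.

π ≈ i − r = 2.86% − 2.15% → 0.710%.

0.710%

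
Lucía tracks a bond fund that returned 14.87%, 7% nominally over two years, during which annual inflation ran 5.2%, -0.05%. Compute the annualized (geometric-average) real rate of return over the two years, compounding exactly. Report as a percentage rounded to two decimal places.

Nominal growth factor = 1.1487 × 1.0700 = 1.22910900
Price-level growth factor = 1.0520 × 0.9995 = 1.05147400
Real growth factor = 1.22910900 / 1.05147400 = 1.16893903
Annualized real rate = 1.16893903^(1/2) − 1 = 8.1175% → 8.12%.

8.12%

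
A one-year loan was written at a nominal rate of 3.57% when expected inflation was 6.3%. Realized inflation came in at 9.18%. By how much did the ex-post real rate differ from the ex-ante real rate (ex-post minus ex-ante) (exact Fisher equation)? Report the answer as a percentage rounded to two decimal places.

Ex-ante: (1 + 0.0357)/(1 + 0.0630) − 1 = -2.5682%
Ex-post: (1 + 0.0357)/(1 + 0.0918) − 1 = -5.1383%
Difference (ex-post − ex-ante) = -2.5701% → -2.57%.

-2.57%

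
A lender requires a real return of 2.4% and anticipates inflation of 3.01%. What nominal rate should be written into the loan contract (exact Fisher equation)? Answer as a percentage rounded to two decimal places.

(1 + i) = (1 + r)(1 + π) = 1.02400 × 1.03010 = 1.0548224
i = 1.0548224 − 1, so the required nominal rate is 5.48%.

5.48%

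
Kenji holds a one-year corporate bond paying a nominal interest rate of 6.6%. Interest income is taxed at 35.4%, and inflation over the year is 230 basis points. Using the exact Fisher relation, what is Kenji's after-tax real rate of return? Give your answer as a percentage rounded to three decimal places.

After-tax nominal return = 6.6% × (1 − 0.354) = 4.2636%.
1 + r = 1.042636 / 1.02300 = 1.0191945
After-tax real rate = 1.0191945 − 1 → 1.919%.

1.919%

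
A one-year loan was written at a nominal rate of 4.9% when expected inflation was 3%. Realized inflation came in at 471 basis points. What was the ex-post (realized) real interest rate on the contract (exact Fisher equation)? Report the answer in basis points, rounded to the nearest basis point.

Ex-post: (1 + 0.0490)/(1 + 0.0471) − 1 = 0.1815%
So the realized real rate is 18 basis points.

18 basis points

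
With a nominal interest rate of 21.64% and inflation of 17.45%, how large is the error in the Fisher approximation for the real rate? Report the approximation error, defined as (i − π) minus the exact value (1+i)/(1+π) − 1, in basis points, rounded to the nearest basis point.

Approximate: r ≈ 21.640% − 17.450% = 4.1900%
Exact: (1 + 0.2164)/(1 + 0.1745) − 1 = 3.5675%
Error = 4.1900% − 3.5675% = 0.6225% → 62 basis points.

62 basis points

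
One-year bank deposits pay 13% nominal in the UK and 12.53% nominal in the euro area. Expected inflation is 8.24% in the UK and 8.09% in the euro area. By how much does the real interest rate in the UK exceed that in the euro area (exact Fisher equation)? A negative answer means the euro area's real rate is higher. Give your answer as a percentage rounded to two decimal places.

The UK: (1 + 0.1300)/(1 + 0.0824) − 1 = 4.3976%
The euro area: (1 + 0.1253)/(1 + 0.0809) − 1 = 4.1077%
Differential = 4.3976% − 4.1077% = 0.2899% → 0.29%.

0.29%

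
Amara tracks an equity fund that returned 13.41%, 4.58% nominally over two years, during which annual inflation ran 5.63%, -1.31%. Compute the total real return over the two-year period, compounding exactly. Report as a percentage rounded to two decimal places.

Nominal growth factor = 1.1341 × 1.0458 = 1.186042
Price-level growth factor = 1.0563 × 0.9869 = 1.042462
Real growth factor = 1.186042 / 1.042462 = 1.137731
Total real return = 1.137731 − 1 → 13.77%.

13.77%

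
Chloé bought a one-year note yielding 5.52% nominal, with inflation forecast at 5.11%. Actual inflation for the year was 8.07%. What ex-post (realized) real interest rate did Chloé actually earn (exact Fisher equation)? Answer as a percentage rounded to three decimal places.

-2.360%

Ex-post: (1 + 0.0552)/(1 + 0.0807) − 1 = -2.3596%
So the realized real rate is -2.360%.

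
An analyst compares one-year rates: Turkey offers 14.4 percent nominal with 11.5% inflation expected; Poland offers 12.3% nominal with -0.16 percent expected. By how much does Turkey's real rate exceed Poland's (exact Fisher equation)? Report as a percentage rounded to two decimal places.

Turkey: (1 + 0.1440)/(1 + 0.1150) − 1 = 2.6009%
Poland: (1 + 0.1230)/(1 − 0.0016) − 1 = 12.4800%
Differential = 2.6009% − 12.4800% = -9.8791% → -9.88%.

-9.88%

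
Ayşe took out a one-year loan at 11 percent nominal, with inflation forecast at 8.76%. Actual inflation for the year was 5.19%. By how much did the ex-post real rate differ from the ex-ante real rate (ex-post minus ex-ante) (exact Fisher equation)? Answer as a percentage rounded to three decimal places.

3.464%

Ex-ante: (1 + 0.1100)/(1 + 0.0876) − 1 = 2.0596%
Ex-post: (1 + 0.1100)/(1 + 0.0519) − 1 = 5.5233%
Difference (ex-post − ex-ante) = 3.4638% → 3.464%.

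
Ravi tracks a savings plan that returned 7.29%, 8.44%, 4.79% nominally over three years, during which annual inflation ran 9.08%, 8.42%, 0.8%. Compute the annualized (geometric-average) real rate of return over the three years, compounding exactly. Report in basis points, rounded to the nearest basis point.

75 basis points

Nominal growth factor = 1.0729 × 1.0844 × 1.0479 = 1.21918215
Price-level growth factor = 1.0908 × 1.0842 × 1.0080 = 1.19210652
Real growth factor = 1.21918215 / 1.19210652 = 1.02271242
Annualized real rate = 1.02271242^(1/3) − 1 = 0.7514% → 75 basis points.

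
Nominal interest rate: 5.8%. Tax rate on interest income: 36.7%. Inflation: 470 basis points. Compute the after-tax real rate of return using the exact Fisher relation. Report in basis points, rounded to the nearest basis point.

-98 basis points

After-tax nominal return = 5.8% × (1 − 0.367) = 3.6714%.
1 + r = 1.036714 / 1.04700 = 0.990176
After-tax real rate = 0.990176 − 1 → -98 basis points.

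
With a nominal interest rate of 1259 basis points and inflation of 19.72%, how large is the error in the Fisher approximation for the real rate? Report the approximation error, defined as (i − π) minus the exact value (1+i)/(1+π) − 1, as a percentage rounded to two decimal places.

Approximate: r ≈ 12.590% − 19.720% = -7.1300%
Exact: (1 + 0.1259)/(1 + 0.1972) − 1 = -5.9556%
Error = -7.1300% − (-5.9556%) = -1.1744% → -1.17%.

-1.17%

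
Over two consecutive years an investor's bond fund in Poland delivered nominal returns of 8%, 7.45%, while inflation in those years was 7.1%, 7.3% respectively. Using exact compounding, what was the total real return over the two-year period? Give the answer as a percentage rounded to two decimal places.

0.98%

Nominal growth factor = 1.0800 × 1.0745 = 1.160460
Price-level growth factor = 1.0710 × 1.0730 = 1.149183
Real growth factor = 1.160460 / 1.149183 = 1.009813
Total real return = 1.009813 − 1 → 0.98%.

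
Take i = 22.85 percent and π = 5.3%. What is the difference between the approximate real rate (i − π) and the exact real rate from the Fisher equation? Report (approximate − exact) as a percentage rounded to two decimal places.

Approximate: r ≈ 22.850% − 5.300% = 17.5500%
Exact: (1 + 0.2285)/(1 + 0.0530) − 1 = 16.6667%
Error = 17.5500% − 16.6667% = 0.8833% → 0.88%.

0.88%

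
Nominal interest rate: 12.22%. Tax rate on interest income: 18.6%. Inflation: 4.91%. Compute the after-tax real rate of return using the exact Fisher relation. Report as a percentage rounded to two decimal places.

4.80%

After-tax nominal return = 12.22% × (1 − 0.186) = 9.94708%.
1 + r = 1.0994708 / 1.04910 = 1.048013
After-tax real rate = 1.048013 − 1 → 4.80%.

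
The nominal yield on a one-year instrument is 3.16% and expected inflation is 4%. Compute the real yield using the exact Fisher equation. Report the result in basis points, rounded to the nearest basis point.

-81 basis points

1 + r = 1.03160 / 1.04000 = 0.991923
r = 0.991923 − 1 = -0.8077%, i.e. -81 basis points.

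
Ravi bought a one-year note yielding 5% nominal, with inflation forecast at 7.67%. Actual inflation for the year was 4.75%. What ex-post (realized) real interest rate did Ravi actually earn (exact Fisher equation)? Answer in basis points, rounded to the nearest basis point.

Ex-post: (1 + 0.0500)/(1 + 0.0475) − 1 = 0.2387%
So the realized real rate is 24 basis points.

24 basis points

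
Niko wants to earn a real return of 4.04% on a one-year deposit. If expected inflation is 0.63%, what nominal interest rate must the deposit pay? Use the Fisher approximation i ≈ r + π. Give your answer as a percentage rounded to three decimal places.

i ≈ r + π = 4.04% + 0.63% = 4.670%.

4.670%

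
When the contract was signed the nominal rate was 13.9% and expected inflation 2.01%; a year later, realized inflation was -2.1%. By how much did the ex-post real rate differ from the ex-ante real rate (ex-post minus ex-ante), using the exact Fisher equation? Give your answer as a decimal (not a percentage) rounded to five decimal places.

0.04687

Ex-ante: (1 + 0.1390)/(1 + 0.0201) − 1 = 11.65572%
Ex-post: (1 + 0.1390)/(1 − 0.0210) − 1 = 16.34321%
Difference (ex-post − ex-ante) = 4.68749% → 0.04687.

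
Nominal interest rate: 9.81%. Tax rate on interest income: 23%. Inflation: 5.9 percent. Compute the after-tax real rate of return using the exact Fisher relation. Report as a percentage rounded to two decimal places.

After-tax nominal return = 9.81% × (1 − 0.23) = 7.5537%.
1 + r = 1.075537 / 1.05900 = 1.015616
After-tax real rate = 1.015616 − 1 → 1.56%.

1.56%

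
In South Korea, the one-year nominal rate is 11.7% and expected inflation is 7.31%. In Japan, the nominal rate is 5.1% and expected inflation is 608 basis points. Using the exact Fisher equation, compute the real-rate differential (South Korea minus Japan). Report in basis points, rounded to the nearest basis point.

501 basis points

South Korea: (1 + 0.1170)/(1 + 0.0731) − 1 = 4.0910%
Japan: (1 + 0.0510)/(1 + 0.0608) − 1 = -0.9238%
Differential = 4.0910% − (-0.9238%) = 5.0148% → 501 basis points.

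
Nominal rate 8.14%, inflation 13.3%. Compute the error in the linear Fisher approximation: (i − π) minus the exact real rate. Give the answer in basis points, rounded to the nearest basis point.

-61 basis points

Approximate: r ≈ 8.140% − 13.300% = -5.1600%
Exact: (1 + 0.0814)/(1 + 0.1330) − 1 = -4.5543%
Error = -5.1600% − (-4.5543%) = -0.6057% → -61 basis points.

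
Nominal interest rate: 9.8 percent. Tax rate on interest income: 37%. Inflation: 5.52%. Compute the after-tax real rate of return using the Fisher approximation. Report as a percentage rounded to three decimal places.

After-tax nominal return = 9.8% × (1 − 0.37) = 6.1740%.
r ≈ 6.1740% − 5.52% → 0.654%.

0.654%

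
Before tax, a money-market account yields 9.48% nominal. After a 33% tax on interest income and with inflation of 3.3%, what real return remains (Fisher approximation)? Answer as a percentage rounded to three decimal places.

3.052%

After-tax nominal return = 9.48% × (1 − 0.33) = 6.3516%.
r ≈ 6.3516% − 3.3% → 3.052%.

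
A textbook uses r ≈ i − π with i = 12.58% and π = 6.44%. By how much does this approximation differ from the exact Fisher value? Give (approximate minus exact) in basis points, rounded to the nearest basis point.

37 basis points

Approximate: r ≈ 12.580% − 6.440% = 6.1400%
Exact: (1 + 0.1258)/(1 + 0.0644) − 1 = 5.7685%
Error = 6.1400% − 5.7685% = 0.3715% → 37 basis points.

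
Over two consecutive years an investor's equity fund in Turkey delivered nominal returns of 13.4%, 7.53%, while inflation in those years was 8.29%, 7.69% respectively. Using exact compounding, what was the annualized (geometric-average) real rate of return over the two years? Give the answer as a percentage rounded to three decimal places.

2.256%

Nominal growth factor = 1.1340 × 1.0753 = 1.21939020
Price-level growth factor = 1.0829 × 1.0769 = 1.16617501
Real growth factor = 1.21939020 / 1.16617501 = 1.04563225
Annualized real rate = 1.04563225^(1/2) − 1 = 2.2562% → 2.256%.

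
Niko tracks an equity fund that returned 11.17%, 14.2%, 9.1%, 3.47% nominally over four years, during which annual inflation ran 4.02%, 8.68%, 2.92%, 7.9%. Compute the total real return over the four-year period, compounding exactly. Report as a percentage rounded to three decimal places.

Nominal growth factor = 1.1117 × 1.1420 × 1.0910 × 1.0347 = 1.433154
Price-level growth factor = 1.0402 × 1.0868 × 1.0292 × 1.0790 = 1.255416
Real growth factor = 1.433154 / 1.255416 = 1.141577
Total real return = 1.141577 − 1 → 14.158%.

14.158%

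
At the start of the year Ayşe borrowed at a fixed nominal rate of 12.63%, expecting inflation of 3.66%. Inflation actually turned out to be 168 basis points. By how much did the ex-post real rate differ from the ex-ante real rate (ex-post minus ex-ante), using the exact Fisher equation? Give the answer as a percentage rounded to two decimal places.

Ex-ante: (1 + 0.1263)/(1 + 0.0366) − 1 = 8.6533%
Ex-post: (1 + 0.1263)/(1 + 0.0168) − 1 = 10.7691%
Difference (ex-post − ex-ante) = 2.1158% → 2.12%.

2.12%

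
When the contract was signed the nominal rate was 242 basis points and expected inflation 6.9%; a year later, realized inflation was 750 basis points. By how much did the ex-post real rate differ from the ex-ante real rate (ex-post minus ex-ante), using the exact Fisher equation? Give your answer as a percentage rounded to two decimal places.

-0.53%

Ex-ante: (1 + 0.0242)/(1 + 0.0690) − 1 = -4.1908%
Ex-post: (1 + 0.0242)/(1 + 0.0750) − 1 = -4.7256%
Difference (ex-post − ex-ante) = -0.5347% → -0.53%.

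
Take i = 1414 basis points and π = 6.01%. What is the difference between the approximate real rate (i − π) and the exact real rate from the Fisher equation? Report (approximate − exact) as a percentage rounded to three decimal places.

0.461%

Approximate: r ≈ 14.140% − 6.010% = 8.1300%
Exact: (1 + 0.1414)/(1 + 0.0601) − 1 = 7.6691%
Error = 8.1300% − 7.6691% = 0.4609% → 0.461%.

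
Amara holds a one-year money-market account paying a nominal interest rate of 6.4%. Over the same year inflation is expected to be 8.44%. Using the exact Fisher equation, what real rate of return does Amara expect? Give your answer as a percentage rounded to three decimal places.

By the Fisher equation, 1 + r = (1 + i)/(1 + π).
1 + r = 1.06400 / 1.08440 = 0.981188
r = 0.981188 − 1 = -1.8812%, i.e. -1.881%.

-1.881%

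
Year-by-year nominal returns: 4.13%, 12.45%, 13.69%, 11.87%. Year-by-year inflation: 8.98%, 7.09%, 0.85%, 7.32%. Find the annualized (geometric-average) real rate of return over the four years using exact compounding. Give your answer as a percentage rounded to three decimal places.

Compound the nominal returns: 1.0413 × 1.1245 × 1.1369 × 1.1187 = 1.48926243.
Compound inflation: 1.0898 × 1.0709 × 1.0085 × 1.0732 = 1.26314233.
Deflate: 1.48926243 / 1.26314233 = 1.17901395.
Annualized real rate = 1.17901395^(1/4) − 1 = 4.2029% → 4.203%.

4.203%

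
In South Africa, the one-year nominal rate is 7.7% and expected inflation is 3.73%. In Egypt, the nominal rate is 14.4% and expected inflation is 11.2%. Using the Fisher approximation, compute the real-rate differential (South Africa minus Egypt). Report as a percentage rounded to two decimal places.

0.77%

South Africa: 7.7% − 3.73% = 3.970%
Egypt: 14.4% − 11.2% = 3.200%
Differential = 0.770% → 0.77%.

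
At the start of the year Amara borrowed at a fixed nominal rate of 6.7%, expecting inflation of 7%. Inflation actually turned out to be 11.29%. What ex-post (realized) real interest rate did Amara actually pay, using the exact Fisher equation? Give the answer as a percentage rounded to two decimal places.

Ex-post: (1 + 0.0670)/(1 + 0.1129) − 1 = -4.1244%
So the realized real rate is -4.12%.

-4.12%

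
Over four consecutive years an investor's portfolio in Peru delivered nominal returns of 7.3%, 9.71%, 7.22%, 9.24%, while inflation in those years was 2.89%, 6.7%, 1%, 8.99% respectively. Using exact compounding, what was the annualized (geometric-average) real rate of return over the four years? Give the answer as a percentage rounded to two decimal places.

3.35%

Nominal growth factor = 1.0730 × 1.0971 × 1.0722 × 1.0924 = 1.37880685
Price-level growth factor = 1.0289 × 1.0670 × 1.0100 × 1.0899 = 1.20849710
Real growth factor = 1.37880685 / 1.20849710 = 1.14092690
Annualized real rate = 1.14092690^(1/4) − 1 = 3.3509% → 3.35%.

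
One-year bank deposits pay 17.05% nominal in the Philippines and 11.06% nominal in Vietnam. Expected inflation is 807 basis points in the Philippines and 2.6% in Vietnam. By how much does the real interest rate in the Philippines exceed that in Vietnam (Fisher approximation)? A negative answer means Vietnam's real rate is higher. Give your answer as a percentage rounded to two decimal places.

The Philippines: 17.05% − 8.07% = 8.980%
Vietnam: 11.06% − 2.6% = 8.460%
Differential = 0.520% → 0.52%.

0.52%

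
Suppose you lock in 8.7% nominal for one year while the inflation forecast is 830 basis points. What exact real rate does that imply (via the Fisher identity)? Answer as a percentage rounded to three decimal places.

0.369%

By the Fisher identity, 1 + r = (1 + i)/(1 + π).
1 + r = 1.08700 / 1.08300 = 1.003693
r = 1.003693 − 1 = 0.3693%, i.e. 0.369%.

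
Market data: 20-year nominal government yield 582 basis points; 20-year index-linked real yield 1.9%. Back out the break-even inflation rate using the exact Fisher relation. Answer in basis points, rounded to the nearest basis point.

385 basis points

(1 + π) = (1 + i)/(1 + r) = 1.05820 / 1.01900 = 1.038469
Break-even inflation = 1.038469 − 1 → 385 basis points.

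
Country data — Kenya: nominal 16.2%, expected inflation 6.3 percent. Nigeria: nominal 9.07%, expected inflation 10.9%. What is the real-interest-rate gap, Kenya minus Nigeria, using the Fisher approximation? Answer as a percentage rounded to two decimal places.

Kenya: 16.2% − 6.3% = 9.900%
Nigeria: 9.07% − 10.9% = -1.830%
Differential = 11.730% → 11.73%.

11.73%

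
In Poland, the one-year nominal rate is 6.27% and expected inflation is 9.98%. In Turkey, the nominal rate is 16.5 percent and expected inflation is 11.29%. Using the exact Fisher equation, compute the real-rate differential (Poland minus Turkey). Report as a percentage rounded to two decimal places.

-8.05%

Poland: (1 + 0.0627)/(1 + 0.0998) − 1 = -3.3733%
Turkey: (1 + 0.1650)/(1 + 0.1129) − 1 = 4.6815%
Differential = -3.3733% − 4.6815% = -8.0548% → -8.05%.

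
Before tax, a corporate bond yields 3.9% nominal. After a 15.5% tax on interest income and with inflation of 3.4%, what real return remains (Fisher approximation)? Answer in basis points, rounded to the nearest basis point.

-10 basis points

After-tax nominal return = 3.9% × (1 − 0.155) = 3.2955%.
r ≈ 3.2955% − 3.4% → -10 basis points.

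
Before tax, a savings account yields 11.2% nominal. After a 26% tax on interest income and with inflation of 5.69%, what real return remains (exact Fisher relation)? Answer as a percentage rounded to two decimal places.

After-tax nominal return = 11.2% × (1 − 0.26) = 8.2880%.
1 + r = 1.08288 / 1.05690 = 1.024581
After-tax real rate = 1.024581 − 1 → 2.46%.

2.46%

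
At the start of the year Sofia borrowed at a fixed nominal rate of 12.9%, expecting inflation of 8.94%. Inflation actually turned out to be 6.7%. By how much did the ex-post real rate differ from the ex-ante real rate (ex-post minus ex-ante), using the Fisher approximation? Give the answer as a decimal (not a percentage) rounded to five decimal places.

Ex-ante: 12.9% − 8.94% = 3.960%
Ex-post: 12.9% − 6.7% = 6.200%
Difference (ex-post − ex-ante) = 2.2400% → 0.02240.

0.02240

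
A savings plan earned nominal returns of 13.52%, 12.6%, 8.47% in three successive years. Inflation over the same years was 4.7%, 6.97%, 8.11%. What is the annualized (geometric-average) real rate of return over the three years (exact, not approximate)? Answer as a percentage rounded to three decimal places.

4.620%

Nominal growth factor = 1.1352 × 1.1260 × 1.0847 = 1.38650172
Price-level growth factor = 1.0470 × 1.0697 × 1.0811 = 1.21080595
Real growth factor = 1.38650172 / 1.21080595 = 1.14510647
Annualized real rate = 1.14510647^(1/3) − 1 = 4.6201% → 4.620%.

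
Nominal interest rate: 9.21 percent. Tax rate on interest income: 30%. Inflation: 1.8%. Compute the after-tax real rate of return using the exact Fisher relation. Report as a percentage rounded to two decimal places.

After-tax nominal return = 9.21% × (1 − 0.3) = 6.4470%.
1 + r = 1.06447 / 1.01800 = 1.045648
After-tax real rate = 1.045648 − 1 → 4.56%.

4.56%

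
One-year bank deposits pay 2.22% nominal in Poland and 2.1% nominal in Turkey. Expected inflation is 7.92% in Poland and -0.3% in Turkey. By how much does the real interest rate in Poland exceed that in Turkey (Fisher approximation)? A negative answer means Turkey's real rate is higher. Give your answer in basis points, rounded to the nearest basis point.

Poland: 2.22% − 7.92% = -5.700%
Turkey: 2.1% − (-0.3%) = 2.400%
Differential = -8.100% → -810 basis points.

-810 basis points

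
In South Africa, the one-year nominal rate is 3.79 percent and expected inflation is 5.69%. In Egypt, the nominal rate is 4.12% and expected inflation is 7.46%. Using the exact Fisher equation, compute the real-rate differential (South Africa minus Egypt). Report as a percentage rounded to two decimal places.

South Africa: (1 + 0.0379)/(1 + 0.0569) − 1 = -1.7977%
Egypt: (1 + 0.0412)/(1 + 0.0746) − 1 = -3.1081%
Differential = -1.7977% − (-3.1081%) = 1.3104% → 1.31%.

1.31%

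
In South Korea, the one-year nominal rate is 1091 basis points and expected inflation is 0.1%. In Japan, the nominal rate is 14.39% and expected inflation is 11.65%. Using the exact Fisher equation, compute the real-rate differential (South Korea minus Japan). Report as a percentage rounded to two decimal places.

8.35%

South Korea: (1 + 0.1091)/(1 + 0.0010) − 1 = 10.7992%
Japan: (1 + 0.1439)/(1 + 0.1165) − 1 = 2.4541%
Differential = 10.7992% − 2.4541% = 8.3451% → 8.35%.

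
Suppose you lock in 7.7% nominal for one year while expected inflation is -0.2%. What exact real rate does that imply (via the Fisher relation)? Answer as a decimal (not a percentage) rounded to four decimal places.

By the Fisher relation, 1 + r = (1 + i)/(1 + π).
1 + r = 1.07700 / 0.99800 = 1.079158
r = 1.079158 − 1 = 7.9158%, i.e. 0.0792.

0.0792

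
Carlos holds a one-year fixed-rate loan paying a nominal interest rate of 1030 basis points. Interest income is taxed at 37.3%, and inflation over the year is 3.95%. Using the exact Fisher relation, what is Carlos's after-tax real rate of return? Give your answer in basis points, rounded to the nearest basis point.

After-tax nominal return = 10.3% × (1 − 0.373) = 6.4581%.
1 + r = 1.064581 / 1.03950 = 1.024128
After-tax real rate = 1.024128 − 1 → 241 basis points.

241 basis points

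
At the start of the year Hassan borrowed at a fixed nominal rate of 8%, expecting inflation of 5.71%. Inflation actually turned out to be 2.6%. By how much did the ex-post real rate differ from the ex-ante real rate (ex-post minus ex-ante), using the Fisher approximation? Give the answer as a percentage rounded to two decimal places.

Ex-ante: 8% − 5.71% = 2.290%
Ex-post: 8% − 2.6% = 5.400%
Difference (ex-post − ex-ante) = 3.1100% → 3.11%.

3.11%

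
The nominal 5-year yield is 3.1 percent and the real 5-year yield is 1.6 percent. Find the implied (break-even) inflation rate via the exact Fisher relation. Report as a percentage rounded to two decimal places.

(1 + π) = (1 + i)/(1 + r) = 1.03100 / 1.01600 = 1.014764
Break-even inflation = 1.014764 − 1 → 1.48%.

1.48%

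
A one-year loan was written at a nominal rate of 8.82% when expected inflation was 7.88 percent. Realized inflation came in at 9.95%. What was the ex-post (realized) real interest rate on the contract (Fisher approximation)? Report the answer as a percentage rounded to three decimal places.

Ex-post: 8.82% − 9.95% = -1.130%
So the realized real rate is -1.130%.

-1.130%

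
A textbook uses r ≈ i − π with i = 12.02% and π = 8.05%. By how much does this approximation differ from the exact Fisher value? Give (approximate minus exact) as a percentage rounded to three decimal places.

Approximate: r ≈ 12.020% − 8.050% = 3.9700%
Exact: (1 + 0.1202)/(1 + 0.0805) − 1 = 3.6742%
Error = 3.9700% − 3.6742% = 0.2958% → 0.296%.

0.296%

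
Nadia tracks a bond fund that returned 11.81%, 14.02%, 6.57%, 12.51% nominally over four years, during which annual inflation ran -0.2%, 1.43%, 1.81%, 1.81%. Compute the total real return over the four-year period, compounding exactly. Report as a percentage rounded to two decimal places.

Nominal growth factor = 1.1181 × 1.1402 × 1.0657 × 1.1251 = 1.528579
Price-level growth factor = 0.9980 × 1.0143 × 1.0181 × 1.0181 = 1.049247
Real growth factor = 1.528579 / 1.049247 = 1.456834
Total real return = 1.456834 − 1 → 45.68%.

45.68%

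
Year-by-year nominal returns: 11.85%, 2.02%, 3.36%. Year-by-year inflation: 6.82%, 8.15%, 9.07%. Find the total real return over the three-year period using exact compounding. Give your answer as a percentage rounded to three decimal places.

Nominal growth factor = 1.1185 × 1.0202 × 1.0336 = 1.179434
Price-level growth factor = 1.0682 × 1.0815 × 1.0907 = 1.260040
Real growth factor = 1.179434 / 1.260040 = 0.936029
Total real return = 0.936029 − 1 → -6.397%.

-6.397%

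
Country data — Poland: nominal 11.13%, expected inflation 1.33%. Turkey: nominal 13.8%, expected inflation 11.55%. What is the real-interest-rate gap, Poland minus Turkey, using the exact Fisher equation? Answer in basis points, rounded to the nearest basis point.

Poland: (1 + 0.1113)/(1 + 0.0133) − 1 = 9.6714%
Turkey: (1 + 0.1380)/(1 + 0.1155) − 1 = 2.0170%
Differential = 9.6714% − 2.0170% = 7.6543% → 765 basis points.

765 basis points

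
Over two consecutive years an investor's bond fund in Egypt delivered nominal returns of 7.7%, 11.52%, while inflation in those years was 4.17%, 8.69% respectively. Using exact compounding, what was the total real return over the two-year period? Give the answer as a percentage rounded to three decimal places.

6.081%

Nominal growth factor = 1.0770 × 1.1152 = 1.201070
Price-level growth factor = 1.0417 × 1.0869 = 1.132224
Real growth factor = 1.201070 / 1.132224 = 1.060807
Total real return = 1.060807 − 1 → 6.081%.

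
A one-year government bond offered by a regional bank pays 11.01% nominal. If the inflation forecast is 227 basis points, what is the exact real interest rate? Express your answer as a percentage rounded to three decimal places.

8.546%

1 + r = 1.11010 / 1.02270 = 1.085460
r = 1.085460 − 1 = 8.5460%, i.e. 8.546%.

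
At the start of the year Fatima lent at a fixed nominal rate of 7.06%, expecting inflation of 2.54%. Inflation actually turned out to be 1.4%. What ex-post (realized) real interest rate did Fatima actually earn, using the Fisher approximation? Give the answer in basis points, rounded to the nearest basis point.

Ex-post: 7.06% − 1.4% = 5.660%
So the realized real rate is 566 basis points.

566 basis points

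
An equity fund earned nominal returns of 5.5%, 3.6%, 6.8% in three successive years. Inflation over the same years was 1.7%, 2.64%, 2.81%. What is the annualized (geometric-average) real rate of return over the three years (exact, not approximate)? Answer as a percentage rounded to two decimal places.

2.84%

Compound the nominal returns: 1.0550 × 1.0360 × 1.0680 = 1.16730264.
Compound inflation: 1.0170 × 1.0264 × 1.0281 = 1.07318095.
Deflate: 1.16730264 / 1.07318095 = 1.08770347.
Annualized real rate = 1.08770347^(1/3) − 1 = 2.8419% → 2.84%.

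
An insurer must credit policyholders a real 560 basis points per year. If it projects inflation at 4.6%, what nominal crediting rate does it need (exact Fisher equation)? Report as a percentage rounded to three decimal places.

10.458%

(1 + i) = (1 + r)(1 + π) = 1.05600 × 1.04600 = 1.104576
i = 1.104576 − 1, so the required nominal rate is 10.458%.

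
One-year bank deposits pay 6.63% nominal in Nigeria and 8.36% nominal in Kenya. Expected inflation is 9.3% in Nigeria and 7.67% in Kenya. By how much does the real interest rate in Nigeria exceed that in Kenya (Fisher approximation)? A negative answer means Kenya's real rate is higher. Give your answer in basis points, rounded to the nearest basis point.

-336 basis points

Nigeria: 6.63% − 9.3% = -2.670%
Kenya: 8.36% − 7.67% = 0.690%
Differential = -3.360% → -336 basis points.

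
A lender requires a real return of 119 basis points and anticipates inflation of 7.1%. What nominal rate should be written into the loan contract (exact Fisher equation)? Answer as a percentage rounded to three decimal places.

8.374%

(1 + i) = (1 + r)(1 + π) = 1.01190 × 1.07100 = 1.0837449
i = 1.0837449 − 1, so the required nominal rate is 8.374%.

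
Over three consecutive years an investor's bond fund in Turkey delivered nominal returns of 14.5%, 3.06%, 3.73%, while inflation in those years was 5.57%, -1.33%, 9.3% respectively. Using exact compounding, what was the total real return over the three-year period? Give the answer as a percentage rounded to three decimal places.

7.511%

Nominal growth factor = 1.1450 × 1.0306 × 1.0373 = 1.224052
Price-level growth factor = 1.0557 × 0.9867 × 1.0930 = 1.138533
Real growth factor = 1.224052 / 1.138533 = 1.075113
Total real return = 1.075113 − 1 → 7.511%.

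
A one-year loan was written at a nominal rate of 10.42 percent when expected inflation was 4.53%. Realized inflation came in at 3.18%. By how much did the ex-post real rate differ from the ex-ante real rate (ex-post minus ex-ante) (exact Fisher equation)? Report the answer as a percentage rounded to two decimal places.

1.38%

Ex-ante: (1 + 0.1042)/(1 + 0.0453) − 1 = 5.6347%
Ex-post: (1 + 0.1042)/(1 + 0.0318) − 1 = 7.0169%
Difference (ex-post − ex-ante) = 1.3821% → 1.38%.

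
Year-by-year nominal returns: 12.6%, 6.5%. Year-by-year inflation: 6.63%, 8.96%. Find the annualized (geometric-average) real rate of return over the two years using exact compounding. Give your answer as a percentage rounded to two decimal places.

1.59%

Nominal growth factor = 1.1260 × 1.0650 = 1.19919000
Price-level growth factor = 1.0663 × 1.0896 = 1.16184048
Real growth factor = 1.19919000 / 1.16184048 = 1.03214686
Annualized real rate = 1.03214686^(1/2) − 1 = 1.5946% → 1.59%.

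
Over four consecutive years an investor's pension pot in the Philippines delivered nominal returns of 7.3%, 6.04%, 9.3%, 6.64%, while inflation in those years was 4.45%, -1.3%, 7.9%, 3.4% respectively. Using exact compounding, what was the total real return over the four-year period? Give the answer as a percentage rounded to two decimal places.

Nominal growth factor = 1.0730 × 1.0604 × 1.0930 × 1.0664 = 1.326202
Price-level growth factor = 1.0445 × 0.9870 × 1.0790 × 1.0340 = 1.150185
Real growth factor = 1.326202 / 1.150185 = 1.153034
Total real return = 1.153034 − 1 → 15.30%.

15.30%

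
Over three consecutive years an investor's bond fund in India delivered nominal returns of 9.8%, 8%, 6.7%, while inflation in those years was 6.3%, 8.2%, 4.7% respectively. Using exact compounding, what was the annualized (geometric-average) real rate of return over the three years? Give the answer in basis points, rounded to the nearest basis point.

Compound the nominal returns: 1.0980 × 1.0800 × 1.0670 = 1.26529128.
Compound inflation: 1.0630 × 1.0820 × 1.0470 = 1.20422380.
Deflate: 1.26529128 / 1.20422380 = 1.05071107.
Annualized real rate = 1.05071107^(1/3) − 1 = 1.6626% → 166 basis points.

166 basis points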